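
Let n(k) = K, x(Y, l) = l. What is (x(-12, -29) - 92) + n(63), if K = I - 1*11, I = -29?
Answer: -161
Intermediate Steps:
K = -40 (K = -29 - 1*11 = -29 - 11 = -40)
n(k) = -40
(x(-12, -29) - 92) + n(63) = (-29 - 92) - 40 = -121 - 40 = -161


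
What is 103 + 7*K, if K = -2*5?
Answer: 33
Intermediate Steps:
K = -10
103 + 7*K = 103 + 7*(-10) = 103 - 70 = 33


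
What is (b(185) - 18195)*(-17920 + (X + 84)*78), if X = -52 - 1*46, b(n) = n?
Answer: 342406120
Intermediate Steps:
X = -98 (X = -52 - 46 = -98)
(b(185) - 18195)*(-17920 + (X + 84)*78) = (185 - 18195)*(-17920 + (-98 + 84)*78) = -18010*(-17920 - 14*78) = -18010*(-17920 - 1092) = -18010*(-19012) = 342406120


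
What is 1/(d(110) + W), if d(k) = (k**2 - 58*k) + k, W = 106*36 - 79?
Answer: 1/9567 ≈ 0.00010453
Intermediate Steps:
W = 3737 (W = 3816 - 79 = 3737)
d(k) = k**2 - 57*k
1/(d(110) + W) = 1/(110*(-57 + 110) + 3737) = 1/(110*53 + 3737) = 1/(5830 + 3737) = 1/9567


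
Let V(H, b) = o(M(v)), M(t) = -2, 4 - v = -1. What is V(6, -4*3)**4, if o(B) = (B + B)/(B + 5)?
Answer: 256/81 ≈ 3.1605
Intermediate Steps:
v = 5 (v = 4 - 1*(-1) = 4 + 1 = 5)
o(B) = 2*B/(5 + B) (o(B) = (2*B)/(5 + B) = 2*B/(5 + B))
V(H, b) = -4/3 (V(H, b) = 2*(-2)/(5 - 2) = 2*(-2)/3 = 2*(-2)*(1/3) = -4/3)
V(6, -4*3)**4 = (-4/3)**4 = 256/81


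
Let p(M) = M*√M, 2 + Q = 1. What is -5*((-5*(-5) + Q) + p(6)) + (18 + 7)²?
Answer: 505 - 30*√6 ≈ 431.52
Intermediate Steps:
Q = -1 (Q = -2 + 1 = -1)
p(M) = M^(3/2)
-5*((-5*(-5) + Q) + p(6)) + (18 + 7)² = -5*((-5*(-5) - 1) + 6^(3/2)) + (18 + 7)² = -5*((25 - 1) + 6*√6) + 25² = -5*(24 + 6*√6) + 625 = (-120 - 30*√6) + 625 = 505 - 30*√6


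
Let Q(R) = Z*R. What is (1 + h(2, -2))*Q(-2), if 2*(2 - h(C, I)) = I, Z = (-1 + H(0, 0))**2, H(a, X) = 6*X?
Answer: -8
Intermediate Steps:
Z = 1 (Z = (-1 + 6*0)**2 = (-1 + 0)**2 = (-1)**2 = 1)
h(C, I) = 2 - I/2
Q(R) = R (Q(R) = 1*R = R)
(1 + h(2, -2))*Q(-2) = (1 + (2 - 1/2*(-2)))*(-2) = (1 + (2 + 1))*(-2) = (1 + 3)*(-2) = 4*(-2) = -8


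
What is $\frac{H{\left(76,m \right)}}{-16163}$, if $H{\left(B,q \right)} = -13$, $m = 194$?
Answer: $\frac{13}{16163} \approx 0.00080431$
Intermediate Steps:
$\frac{H{\left(76,m \right)}}{-16163} = - \frac{13}{-16163} = \left(-13\right) \left(- \frac{1}{16163}\right) = \frac{13}{16163}$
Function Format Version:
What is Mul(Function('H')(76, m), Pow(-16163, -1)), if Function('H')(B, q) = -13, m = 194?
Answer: Rational(13, 16163) ≈ 0.00080431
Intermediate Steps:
Mul(Function('H')(76, m), Pow(-16163, -1)) = Mul(-13, Pow(-16163, -1)) = Mul(-13, Rational(-1, 16163)) = Rational(13, 16163)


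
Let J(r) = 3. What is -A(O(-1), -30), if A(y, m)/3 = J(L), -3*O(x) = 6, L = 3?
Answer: -9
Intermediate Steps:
O(x) = -2 (O(x) = -1/3*6 = -2)
A(y, m) = 9 (A(y, m) = 3*3 = 9)
-A(O(-1), -30) = -1*9 = -9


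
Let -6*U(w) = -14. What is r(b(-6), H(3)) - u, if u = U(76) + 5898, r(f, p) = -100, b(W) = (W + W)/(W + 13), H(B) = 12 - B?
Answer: -18001/3 ≈ -6000.3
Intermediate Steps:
U(w) = 7/3 (U(w) = -⅙*(-14) = 7/3)
b(W) = 2*W/(13 + W) (b(W) = (2*W)/(13 + W) = 2*W/(13 + W))
u = 17701/3 (u = 7/3 + 5898 = 17701/3 ≈ 5900.3)
r(b(-6), H(3)) - u = -100 - 1*17701/3 = -100 - 17701/3 = -18001/3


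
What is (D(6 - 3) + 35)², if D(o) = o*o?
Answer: 1936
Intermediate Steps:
D(o) = o²
(D(6 - 3) + 35)² = ((6 - 3)² + 35)² = (3² + 35)² = (9 + 35)² = 44² = 1936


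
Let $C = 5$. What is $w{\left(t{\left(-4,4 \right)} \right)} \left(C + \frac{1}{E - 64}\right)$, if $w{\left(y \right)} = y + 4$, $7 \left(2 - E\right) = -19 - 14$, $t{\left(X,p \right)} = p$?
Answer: $\frac{15984}{401} \approx 39.86$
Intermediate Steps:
$E = \frac{47}{7}$ ($E = 2 - \frac{-19 - 14}{7} = 2 - - \frac{33}{7} = 2 + \frac{33}{7} = \frac{47}{7} \approx 6.7143$)
$w{\left(y \right)} = 4 + y$
$w{\left(t{\left(-4,4 \right)} \right)} \left(C + \frac{1}{E - 64}\right) = \left(4 + 4\right) \left(5 + \frac{1}{\frac{47}{7} - 64}\right) = 8 \left(5 + \frac{1}{- \frac{401}{7}}\right) = 8 \left(5 - \frac{7}{401}\right) = 8 \cdot \frac{1998}{401} = \frac{15984}{401}$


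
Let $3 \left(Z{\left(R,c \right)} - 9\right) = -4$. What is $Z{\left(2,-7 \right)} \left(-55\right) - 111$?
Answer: $- \frac{1598}{3} \approx -532.67$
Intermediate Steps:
$Z{\left(R,c \right)} = \frac{23}{3}$ ($Z{\left(R,c \right)} = 9 + \frac{1}{3} \left(-4\right) = 9 - \frac{4}{3} = \frac{23}{3}$)
$Z{\left(2,-7 \right)} \left(-55\right) - 111 = \frac{23}{3} \left(-55\right) - 111 = - \frac{1265}{3} - 111 = - \frac{1598}{3}$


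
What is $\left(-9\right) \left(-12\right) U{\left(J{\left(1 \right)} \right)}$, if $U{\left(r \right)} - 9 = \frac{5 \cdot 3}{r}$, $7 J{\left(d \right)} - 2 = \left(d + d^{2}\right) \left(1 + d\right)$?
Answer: $2862$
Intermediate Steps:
$J{\left(d \right)} = \frac{2}{7} + \frac{\left(1 + d\right) \left(d + d^{2}\right)}{7}$ ($J{\left(d \right)} = \frac{2}{7} + \frac{\left(d + d^{2}\right) \left(1 + d\right)}{7} = \frac{2}{7} + \frac{\left(1 + d\right) \left(d + d^{2}\right)}{7}$)
$U{\left(r \right)} = 9 + \frac{15}{r}$ ($U{\left(r \right)} = 9 + \frac{5 \cdot 3}{r} = 9 + \frac{15}{r}$)
$\left(-9\right) \left(-12\right) U{\left(J{\left(1 \right)} \right)} = \left(-9\right) \left(-12\right) \left(9 + \frac{15}{\frac{2}{7} + \frac{1}{7} \cdot 1 + \frac{1^{3}}{7} + \frac{2 \cdot 1^{2}}{7}}\right) = 108 \left(9 + \frac{15}{\frac{2}{7} + \frac{1}{7} + \frac{1}{7} \cdot 1 + \frac{2}{7} \cdot 1}\right) = 108 \left(9 + \frac{15}{\frac{2}{7} + \frac{1}{7} + \frac{1}{7} + \frac{2}{7}}\right) = 108 \left(9 + \frac{15}{\frac{6}{7}}\right) = 108 \left(9 + 15 \cdot \frac{7}{6}\right) = 108 \left(9 + \frac{35}{2}\right) = 108 \cdot \frac{53}{2} = 2862$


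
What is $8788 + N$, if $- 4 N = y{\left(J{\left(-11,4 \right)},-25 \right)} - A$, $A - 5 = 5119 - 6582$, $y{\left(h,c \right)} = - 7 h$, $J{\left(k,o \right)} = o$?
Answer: $\frac{16861}{2} \approx 8430.5$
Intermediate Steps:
$A = -1458$ ($A = 5 + \left(5119 - 6582\right) = 5 - 1463 = -1458$)
$N = - \frac{715}{2}$ ($N = - \frac{\left(-7\right) 4 - -1458}{4} = - \frac{-28 + 1458}{4} = \left(- \frac{1}{4}\right) 1430 = - \frac{715}{2} \approx -357.5$)
$8788 + N = 8788 - \frac{715}{2} = \frac{16861}{2}$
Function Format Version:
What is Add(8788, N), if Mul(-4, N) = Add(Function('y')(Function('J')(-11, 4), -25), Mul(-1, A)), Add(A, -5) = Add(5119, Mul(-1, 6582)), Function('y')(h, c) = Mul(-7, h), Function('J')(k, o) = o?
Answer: Rational(16861, 2) ≈ 8430.5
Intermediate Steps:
A = -1458 (A = Add(5, Add(5119, Mul(-1, 6582))) = Add(5, Add(5119, -6582)) = Add(5, -1463) = -1458)
N = Rational(-715, 2) (N = Mul(Rational(-1, 4), Add(Mul(-7, 4), Mul(-1, -1458))) = Mul(Rational(-1, 4), Add(-28, 1458)) = Mul(Rational(-1, 4), 1430) = Rational(-715, 2) ≈ -357.50)
Add(8788, N) = Add(8788, Rational(-715, 2)) = Rational(16861, 2)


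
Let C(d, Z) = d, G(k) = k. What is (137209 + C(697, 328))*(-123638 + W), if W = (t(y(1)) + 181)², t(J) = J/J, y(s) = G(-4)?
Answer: -12482423684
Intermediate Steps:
y(s) = -4
t(J) = 1
W = 33124 (W = (1 + 181)² = 182² = 33124)
(137209 + C(697, 328))*(-123638 + W) = (137209 + 697)*(-123638 + 33124) = 137906*(-90514) = -12482423684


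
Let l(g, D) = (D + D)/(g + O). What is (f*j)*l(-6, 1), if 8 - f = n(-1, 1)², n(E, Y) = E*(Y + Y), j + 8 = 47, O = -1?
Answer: -312/7 ≈ -44.571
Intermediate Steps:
l(g, D) = 2*D/(-1 + g) (l(g, D) = (D + D)/(g - 1) = (2*D)/(-1 + g) = 2*D/(-1 + g))
j = 39 (j = -8 + 47 = 39)
n(E, Y) = 2*E*Y (n(E, Y) = E*(2*Y) = 2*E*Y)
f = 4 (f = 8 - (2*(-1)*1)² = 8 - 1*(-2)² = 8 - 1*4 = 8 - 4 = 4)
(f*j)*l(-6, 1) = (4*39)*(2*1/(-1 - 6)) = 156*(2*1/(-7)) = 156*(2*1*(-⅐)) = 156*(-2/7) = -312/7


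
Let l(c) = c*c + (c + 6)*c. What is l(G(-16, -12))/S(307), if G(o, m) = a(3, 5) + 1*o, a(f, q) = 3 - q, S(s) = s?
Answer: 540/307 ≈ 1.7590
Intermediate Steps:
G(o, m) = -2 + o (G(o, m) = (3 - 1*5) + 1*o = (3 - 5) + o = -2 + o)
l(c) = c² + c*(6 + c) (l(c) = c² + (6 + c)*c = c² + c*(6 + c))
l(G(-16, -12))/S(307) = (2*(-2 - 16)*(3 + (-2 - 16)))/307 = (2*(-18)*(3 - 18))*(1/307) = (2*(-18)*(-15))*(1/307) = 540*(1/307) = 540/307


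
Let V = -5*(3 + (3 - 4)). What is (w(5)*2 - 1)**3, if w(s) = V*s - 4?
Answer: -1295029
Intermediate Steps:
V = -10 (V = -5*(3 - 1) = -5*2 = -10)
w(s) = -4 - 10*s (w(s) = -10*s - 4 = -4 - 10*s)
(w(5)*2 - 1)**3 = ((-4 - 10*5)*2 - 1)**3 = ((-4 - 50)*2 - 1)**3 = (-54*2 - 1)**3 = (-108 - 1)**3 = (-109)**3 = -1295029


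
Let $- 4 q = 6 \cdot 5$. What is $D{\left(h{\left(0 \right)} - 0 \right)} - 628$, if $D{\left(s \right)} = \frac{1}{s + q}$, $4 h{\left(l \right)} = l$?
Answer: $- \frac{9422}{15} \approx -628.13$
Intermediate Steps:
$h{\left(l \right)} = \frac{l}{4}$
$q = - \frac{15}{2}$ ($q = - \frac{6 \cdot 5}{4} = \left(- \frac{1}{4}\right) 30 = - \frac{15}{2} \approx -7.5$)
$D{\left(s \right)} = \frac{1}{- \frac{15}{2} + s}$ ($D{\left(s \right)} = \frac{1}{s - \frac{15}{2}} = \frac{1}{- \frac{15}{2} + s}$)
$D{\left(h{\left(0 \right)} - 0 \right)} - 628 = \frac{2}{-15 + 2 \left(\frac{1}{4} \cdot 0 - 0\right)} - 628 = \frac{2}{-15 + 2 \left(0 + 0\right)} - 628 = \frac{2}{-15 + 2 \cdot 0} - 628 = \frac{2}{-15 + 0} - 628 = \frac{2}{-15} - 628 = 2 \left(- \frac{1}{15}\right) - 628 = - \frac{2}{15} - 628 = - \frac{9422}{15}$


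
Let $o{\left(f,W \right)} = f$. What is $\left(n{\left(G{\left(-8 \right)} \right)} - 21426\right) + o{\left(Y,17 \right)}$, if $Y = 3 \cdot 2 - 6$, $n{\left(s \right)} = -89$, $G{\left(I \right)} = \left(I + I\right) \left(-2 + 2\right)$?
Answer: $-21515$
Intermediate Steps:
$G{\left(I \right)} = 0$ ($G{\left(I \right)} = 2 I 0 = 0$)
$Y = 0$ ($Y = 6 - 6 = 0$)
$\left(n{\left(G{\left(-8 \right)} \right)} - 21426\right) + o{\left(Y,17 \right)} = \left(-89 - 21426\right) + 0 = -21515 + 0 = -21515$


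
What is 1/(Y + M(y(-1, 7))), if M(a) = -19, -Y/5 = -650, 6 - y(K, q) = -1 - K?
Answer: 1/3231 ≈ 0.00030950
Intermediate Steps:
y(K, q) = 7 + K (y(K, q) = 6 - (-1 - K) = 6 + (1 + K) = 7 + K)
Y = 3250 (Y = -5*(-650) = 3250)
1/(Y + M(y(-1, 7))) = 1/(3250 - 19) = 1/3231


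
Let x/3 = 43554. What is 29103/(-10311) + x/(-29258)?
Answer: -366458576/50279873 ≈ -7.2884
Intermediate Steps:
x = 130662 (x = 3*43554 = 130662)
29103/(-10311) + x/(-29258) = 29103/(-10311) + 130662/(-29258) = 29103*(-1/10311) + 130662*(-1/29258) = -9701/3437 - 65331/14629 = -366458576/50279873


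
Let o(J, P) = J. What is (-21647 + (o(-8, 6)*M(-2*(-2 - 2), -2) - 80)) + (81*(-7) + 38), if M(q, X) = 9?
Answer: -22328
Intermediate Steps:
(-21647 + (o(-8, 6)*M(-2*(-2 - 2), -2) - 80)) + (81*(-7) + 38) = (-21647 + (-8*9 - 80)) + (81*(-7) + 38) = (-21647 + (-72 - 80)) + (-567 + 38) = (-21647 - 152) - 529 = -21799 - 529 = -22328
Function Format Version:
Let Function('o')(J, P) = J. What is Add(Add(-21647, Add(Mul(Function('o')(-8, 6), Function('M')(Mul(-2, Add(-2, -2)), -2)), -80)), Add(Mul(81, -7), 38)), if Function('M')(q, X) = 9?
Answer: -22328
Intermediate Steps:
Add(Add(-21647, Add(Mul(Function('o')(-8, 6), Function('M')(Mul(-2, Add(-2, -2)), -2)), -80)), Add(Mul(81, -7), 38)) = Add(Add(-21647, Add(Mul(-8, 9), -80)), Add(Mul(81, -7), 38)) = Add(Add(-21647, Add(-72, -80)), Add(-567, 38)) = Add(Add(-21647, -152), -529) = Add(-21799, -529) = -22328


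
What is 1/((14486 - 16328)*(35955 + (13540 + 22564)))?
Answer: -1/132732678 ≈ -7.5339e-9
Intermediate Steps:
1/((14486 - 16328)*(35955 + (13540 + 22564))) = 1/(-1842*(35955 + 36104)) = 1/(-1842*72059) = 1/(-132732678) = -1/132732678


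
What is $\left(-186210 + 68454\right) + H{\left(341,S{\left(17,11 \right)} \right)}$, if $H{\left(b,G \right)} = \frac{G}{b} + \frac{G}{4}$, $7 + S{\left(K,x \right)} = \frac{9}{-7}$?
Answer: $- \frac{562177149}{4774} \approx -1.1776 \cdot 10^{5}$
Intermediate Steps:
$S{\left(K,x \right)} = - \frac{58}{7}$ ($S{\left(K,x \right)} = -7 + \frac{9}{-7} = -7 + 9 \left(- \frac{1}{7}\right) = -7 - \frac{9}{7} = - \frac{58}{7}$)
$H{\left(b,G \right)} = \frac{G}{4} + \frac{G}{b}$ ($H{\left(b,G \right)} = \frac{G}{b} + G \frac{1}{4} = \frac{G}{b} + \frac{G}{4} = \frac{G}{4} + \frac{G}{b}$)
$\left(-186210 + 68454\right) + H{\left(341,S{\left(17,11 \right)} \right)} = \left(-186210 + 68454\right) - \left(\frac{29}{14} + \frac{58}{7 \cdot 341}\right) = -117756 - \frac{10005}{4774} = - \frac{562177149}{4774}$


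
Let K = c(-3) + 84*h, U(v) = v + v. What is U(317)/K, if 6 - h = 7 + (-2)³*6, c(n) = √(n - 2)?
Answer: 2503032/15586709 - 634*I*√5/15586709 ≈ 0.16059 - 9.0954e-5*I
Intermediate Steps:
U(v) = 2*v
c(n) = √(-2 + n)
h = 47 (h = 6 - (7 + (-2)³*6) = 6 - (7 - 8*6) = 6 - (7 - 48) = 6 - 1*(-41) = 6 + 41 = 47)
K = 3948 + I*√5 (K = √(-2 - 3) + 84*47 = √(-5) + 3948 = I*√5 + 3948 = 3948 + I*√5 ≈ 3948.0 + 2.2361*I)
U(317)/K = (2*317)/(3948 + I*√5) = 634/(3948 + I*√5)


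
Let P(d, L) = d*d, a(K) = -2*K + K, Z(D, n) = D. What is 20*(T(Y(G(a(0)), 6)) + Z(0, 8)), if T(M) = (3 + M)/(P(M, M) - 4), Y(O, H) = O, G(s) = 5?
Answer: 160/21 ≈ 7.6190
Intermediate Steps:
a(K) = -K
P(d, L) = d²
T(M) = (3 + M)/(-4 + M²) (T(M) = (3 + M)/(M² - 4) = (3 + M)/(-4 + M²))
20*(T(Y(G(a(0)), 6)) + Z(0, 8)) = 20*((3 + 5)/(-4 + 5²) + 0) = 20*(8/(-4 + 25) + 0) = 20*(8/21 + 0) = 20*(8/21) = 160/21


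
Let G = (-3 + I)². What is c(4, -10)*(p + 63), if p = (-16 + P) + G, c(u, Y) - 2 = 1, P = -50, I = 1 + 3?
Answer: -6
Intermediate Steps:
I = 4
G = 1 (G = (-3 + 4)² = 1² = 1)
c(u, Y) = 3 (c(u, Y) = 2 + 1 = 3)
p = -65 (p = (-16 - 50) + 1 = -66 + 1 = -65)
c(4, -10)*(p + 63) = 3*(-65 + 63) = 3*(-2) = -6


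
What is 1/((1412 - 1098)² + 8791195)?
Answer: 1/8889791 ≈ 1.1249e-7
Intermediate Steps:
1/((1412 - 1098)² + 8791195) = 1/(314² + 8791195) = 1/(98596 + 8791195) = 1/8889791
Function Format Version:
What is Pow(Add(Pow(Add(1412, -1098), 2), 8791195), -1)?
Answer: Rational(1, 8889791) ≈ 1.1249e-7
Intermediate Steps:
Pow(Add(Pow(Add(1412, -1098), 2), 8791195), -1) = Pow(Add(Pow(314, 2), 8791195), -1) = Pow(Add(98596, 8791195), -1) = Pow(8889791, -1) = Rational(1, 8889791)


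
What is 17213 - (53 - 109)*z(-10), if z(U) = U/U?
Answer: 17269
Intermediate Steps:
z(U) = 1
17213 - (53 - 109)*z(-10) = 17213 - (53 - 109) = 17213 - (-56) = 17213 - 1*(-56) = 17213 + 56 = 17269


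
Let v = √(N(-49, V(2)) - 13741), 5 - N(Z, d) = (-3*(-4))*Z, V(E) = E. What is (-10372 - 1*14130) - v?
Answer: -24502 - 2*I*√3287 ≈ -24502.0 - 114.66*I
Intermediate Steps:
N(Z, d) = 5 - 12*Z (N(Z, d) = 5 - (-3*(-4))*Z = 5 - 12*Z)
v = 2*I*√3287 (v = √((5 - 12*(-49)) - 13741) = √((5 + 588) - 13741) = √(593 - 13741) = √(-13148) = 2*I*√3287 ≈ 114.66*I)
(-10372 - 1*14130) - v = (-10372 - 1*14130) - 2*I*√3287 = (-10372 - 14130) - 2*I*√3287 = -24502 - 2*I*√3287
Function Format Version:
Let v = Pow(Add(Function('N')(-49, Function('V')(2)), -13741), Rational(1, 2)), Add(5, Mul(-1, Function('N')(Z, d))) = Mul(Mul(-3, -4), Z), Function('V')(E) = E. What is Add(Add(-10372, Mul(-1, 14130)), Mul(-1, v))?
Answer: Add(-24502, Mul(-2, I, Pow(3287, Rational(1, 2)))) ≈ Add(-24502., Mul(-114.66, I))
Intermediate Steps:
Function('N')(Z, d) = Add(5, Mul(-12, Z)) (Function('N')(Z, d) = Add(5, Mul(-1, Mul(Mul(-3, -4), Z))) = Add(5, Mul(-1, Mul(12, Z))) = Add(5, Mul(-12, Z)))
v = Mul(2, I, Pow(3287, Rational(1, 2))) (v = Pow(Add(Add(5, Mul(-12, -49)), -13741), Rational(1, 2)) = Pow(Add(Add(5, 588), -13741), Rational(1, 2)) = Pow(Add(593, -13741), Rational(1, 2)) = Pow(-13148, Rational(1, 2)) = Mul(2, I, Pow(3287, Rational(1, 2))) ≈ Mul(114.66, I))
Add(Add(-10372, Mul(-1, 14130)), Mul(-1, v)) = Add(Add(-10372, Mul(-1, 14130)), Mul(-1, Mul(2, I, Pow(3287, Rational(1, 2))))) = Add(Add(-10372, -14130), Mul(-2, I, Pow(3287, Rational(1, 2)))) = Add(-24502, Mul(-2, I, Pow(3287, Rational(1, 2))))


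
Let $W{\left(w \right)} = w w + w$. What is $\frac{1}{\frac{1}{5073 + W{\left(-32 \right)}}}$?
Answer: $6065$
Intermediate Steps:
$W{\left(w \right)} = w + w^{2}$ ($W{\left(w \right)} = w^{2} + w = w + w^{2}$)
$\frac{1}{\frac{1}{5073 + W{\left(-32 \right)}}} = \frac{1}{\frac{1}{5073 - 32 \left(1 - 32\right)}} = \frac{1}{\frac{1}{5073 - -992}} = \frac{1}{\frac{1}{5073 + 992}} = \frac{1}{\frac{1}{6065}} = 6065$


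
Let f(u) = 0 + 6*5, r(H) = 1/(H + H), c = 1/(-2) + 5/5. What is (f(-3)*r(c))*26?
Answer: 780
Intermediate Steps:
c = ½ (c = 1*(-½) + 5*(⅕) = -½ + 1 = ½ ≈ 0.50000)
r(H) = 1/(2*H)
f(u) = 30 (f(u) = 0 + 30 = 30)
(f(-3)*r(c))*26 = (30*(1/(2*(½))))*26 = (30*((½)*2))*26 = (30*1)*26 = 30*26 = 780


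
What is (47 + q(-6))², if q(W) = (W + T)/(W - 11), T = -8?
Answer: 660969/289 ≈ 2287.1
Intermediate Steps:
q(W) = (-8 + W)/(-11 + W) (q(W) = (W - 8)/(W - 11) = (-8 + W)/(-11 + W))
(47 + q(-6))² = (47 + (-8 - 6)/(-11 - 6))² = (47 - 14/(-17))² = (47 - 1/17*(-14))² = (47 + 14/17)² = (813/17)² = 660969/289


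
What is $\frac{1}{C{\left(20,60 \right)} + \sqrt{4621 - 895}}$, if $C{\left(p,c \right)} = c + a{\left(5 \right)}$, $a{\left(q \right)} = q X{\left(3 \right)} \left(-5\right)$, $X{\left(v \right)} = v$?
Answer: $\frac{5}{1167} + \frac{\sqrt{46}}{389} \approx 0.02172$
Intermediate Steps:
$a{\left(q \right)} = - 15 q$ ($a{\left(q \right)} = q 3 \left(-5\right) = 3 q \left(-5\right) = - 15 q$)
$C{\left(p,c \right)} = -75 + c$ ($C{\left(p,c \right)} = c - 75 = -75 + c$)
$\frac{1}{C{\left(20,60 \right)} + \sqrt{4621 - 895}} = \frac{1}{\left(-75 + 60\right) + \sqrt{4621 - 895}} = \frac{1}{-15 + \sqrt{3726}} = \frac{1}{-15 + 9 \sqrt{46}}$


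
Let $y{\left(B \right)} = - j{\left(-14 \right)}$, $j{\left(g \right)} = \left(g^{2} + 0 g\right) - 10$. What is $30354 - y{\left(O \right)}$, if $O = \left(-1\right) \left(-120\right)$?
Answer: $30540$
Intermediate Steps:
$O = 120$
$j{\left(g \right)} = -10 + g^{2}$ ($j{\left(g \right)} = \left(g^{2} + 0\right) - 10 = g^{2} - 10 = -10 + g^{2}$)
$y{\left(B \right)} = -186$ ($y{\left(B \right)} = - (-10 + \left(-14\right)^{2}) = - (-10 + 196) = \left(-1\right) 186 = -186$)
$30354 - y{\left(O \right)} = 30354 - -186 = 30354 + 186 = 30540$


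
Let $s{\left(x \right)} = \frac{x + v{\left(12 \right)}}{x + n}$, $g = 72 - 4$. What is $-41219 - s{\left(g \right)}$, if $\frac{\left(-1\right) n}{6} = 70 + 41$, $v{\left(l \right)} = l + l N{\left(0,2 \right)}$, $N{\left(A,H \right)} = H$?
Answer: $- \frac{948033}{23} \approx -41219.0$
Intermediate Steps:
$v{\left(l \right)} = 3 l$ ($v{\left(l \right)} = l + l 2 = l + 2 l = 3 l$)
$g = 68$ ($g = 72 - 4 = 68$)
$n = -666$ ($n = - 6 \left(70 + 41\right) = \left(-6\right) 111 = -666$)
$s{\left(x \right)} = \frac{36 + x}{-666 + x}$ ($s{\left(x \right)} = \frac{x + 3 \cdot 12}{x - 666} = \frac{x + 36}{-666 + x} = \frac{36 + x}{-666 + x}$)
$-41219 - s{\left(g \right)} = -41219 - \frac{36 + 68}{-666 + 68} = -41219 - \frac{1}{-598} \cdot 104 = -41219 - \left(- \frac{1}{598}\right) 104 = -41219 - - \frac{4}{23} = -41219 + \frac{4}{23} = - \frac{948033}{23}$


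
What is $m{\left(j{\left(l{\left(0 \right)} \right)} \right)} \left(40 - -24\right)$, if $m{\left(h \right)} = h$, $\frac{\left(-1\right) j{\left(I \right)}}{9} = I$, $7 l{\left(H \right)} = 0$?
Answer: $0$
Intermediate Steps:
$l{\left(H \right)} = 0$ ($l{\left(H \right)} = \frac{1}{7} \cdot 0 = 0$)
$j{\left(I \right)} = - 9 I$
$m{\left(j{\left(l{\left(0 \right)} \right)} \right)} \left(40 - -24\right) = \left(-9\right) 0 \left(40 - -24\right) = 0 \left(40 + 24\right) = 0 \cdot 64 = 0$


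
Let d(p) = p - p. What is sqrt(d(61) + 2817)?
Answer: 3*sqrt(313) ≈ 53.075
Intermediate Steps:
d(p) = 0
sqrt(d(61) + 2817) = sqrt(0 + 2817) = sqrt(2817) = 3*sqrt(313)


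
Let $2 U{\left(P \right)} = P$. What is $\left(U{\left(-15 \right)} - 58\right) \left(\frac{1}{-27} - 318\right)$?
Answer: $\frac{1124897}{54} \approx 20831.0$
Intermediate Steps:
$U{\left(P \right)} = \frac{P}{2}$
$\left(U{\left(-15 \right)} - 58\right) \left(\frac{1}{-27} - 318\right) = \left(\frac{1}{2} \left(-15\right) - 58\right) \left(\frac{1}{-27} - 318\right) = \left(- \frac{15}{2} - 58\right) \left(- \frac{1}{27} - 318\right) = \left(- \frac{131}{2}\right) \left(- \frac{8587}{27}\right) = \frac{1124897}{54}$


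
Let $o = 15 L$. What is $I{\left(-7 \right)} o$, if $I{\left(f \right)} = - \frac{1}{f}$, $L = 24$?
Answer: $\frac{360}{7} \approx 51.429$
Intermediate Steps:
$o = 360$ ($o = 15 \cdot 24 = 360$)
$I{\left(-7 \right)} o = - \frac{1}{-7} \cdot 360 = \left(-1\right) \left(- \frac{1}{7}\right) 360 = \frac{1}{7} \cdot 360 = \frac{360}{7}$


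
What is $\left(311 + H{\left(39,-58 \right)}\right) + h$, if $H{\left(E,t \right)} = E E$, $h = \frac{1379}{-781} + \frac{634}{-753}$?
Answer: $\frac{1075852835}{588093} \approx 1829.4$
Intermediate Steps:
$h = - \frac{1533541}{588093}$ ($h = 1379 \left(- \frac{1}{781}\right) + 634 \left(- \frac{1}{753}\right) = - \frac{1379}{781} - \frac{634}{753} = - \frac{1533541}{588093} \approx -2.6077$)
$H{\left(E,t \right)} = E^{2}$
$\left(311 + H{\left(39,-58 \right)}\right) + h = \left(311 + 39^{2}\right) - \frac{1533541}{588093} = \left(311 + 1521\right) - \frac{1533541}{588093} = 1832 - \frac{1533541}{588093} = \frac{1075852835}{588093}$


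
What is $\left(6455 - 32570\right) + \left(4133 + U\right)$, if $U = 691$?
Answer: $-21291$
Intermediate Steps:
$\left(6455 - 32570\right) + \left(4133 + U\right) = \left(6455 - 32570\right) + \left(4133 + 691\right) = -26115 + 4824 = -21291$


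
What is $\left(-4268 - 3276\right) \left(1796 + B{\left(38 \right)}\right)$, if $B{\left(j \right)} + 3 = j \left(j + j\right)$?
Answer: $-35313464$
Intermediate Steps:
$B{\left(j \right)} = -3 + 2 j^{2}$ ($B{\left(j \right)} = -3 + j \left(j + j\right) = -3 + j 2 j = -3 + 2 j^{2}$)
$\left(-4268 - 3276\right) \left(1796 + B{\left(38 \right)}\right) = \left(-4268 - 3276\right) \left(1796 - \left(3 - 2 \cdot 38^{2}\right)\right) = - 7544 \left(1796 + \left(-3 + 2 \cdot 1444\right)\right) = - 7544 \left(1796 + \left(-3 + 2888\right)\right) = - 7544 \left(1796 + 2885\right) = \left(-7544\right) 4681 = -35313464$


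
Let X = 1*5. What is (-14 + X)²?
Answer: 81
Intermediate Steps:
X = 5
(-14 + X)² = (-14 + 5)² = (-9)² = 81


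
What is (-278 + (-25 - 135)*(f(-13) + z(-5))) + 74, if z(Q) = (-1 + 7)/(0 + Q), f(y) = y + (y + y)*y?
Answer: -52012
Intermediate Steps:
f(y) = y + 2*y² (f(y) = y + (2*y)*y = y + 2*y²)
z(Q) = 6/Q
(-278 + (-25 - 135)*(f(-13) + z(-5))) + 74 = (-278 + (-25 - 135)*(-13*(1 + 2*(-13)) + 6/(-5))) + 74 = (-278 - 160*(-13*(1 - 26) + 6*(-⅕))) + 74 = (-278 - 160*(-13*(-25) - 6/5)) + 74 = (-278 - 160*(325 - 6/5)) + 74 = (-278 - 160*1619/5) + 74 = (-278 - 51808) + 74 = -52086 + 74 = -52012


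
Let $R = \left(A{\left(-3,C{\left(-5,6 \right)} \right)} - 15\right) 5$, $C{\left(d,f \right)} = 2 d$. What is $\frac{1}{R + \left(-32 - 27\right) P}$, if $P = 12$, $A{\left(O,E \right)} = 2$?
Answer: $- \frac{1}{773} \approx -0.0012937$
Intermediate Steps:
$R = -65$ ($R = \left(2 - 15\right) 5 = \left(-13\right) 5 = -65$)
$\frac{1}{R + \left(-32 - 27\right) P} = \frac{1}{-65 + \left(-32 - 27\right) 12} = \frac{1}{-65 - 708} = \frac{1}{-773} = - \frac{1}{773}$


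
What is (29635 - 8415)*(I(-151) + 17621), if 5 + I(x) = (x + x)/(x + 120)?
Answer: 11594565560/31 ≈ 3.7402e+8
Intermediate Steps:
I(x) = -5 + 2*x/(120 + x) (I(x) = -5 + (x + x)/(x + 120) = -5 + (2*x)/(120 + x) = -5 + 2*x/(120 + x))
(29635 - 8415)*(I(-151) + 17621) = (29635 - 8415)*(3*(-200 - 1*(-151))/(120 - 151) + 17621) = 21220*(3*(-200 + 151)/(-31) + 17621) = 21220*(3*(-1/31)*(-49) + 17621) = 21220*(147/31 + 17621) = 21220*(546398/31) = 11594565560/31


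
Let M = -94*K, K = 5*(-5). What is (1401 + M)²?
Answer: 14070001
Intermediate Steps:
K = -25
M = 2350 (M = -94*(-25) = 2350)
(1401 + M)² = (1401 + 2350)² = 3751² = 14070001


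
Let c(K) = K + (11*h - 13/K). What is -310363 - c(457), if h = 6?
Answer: -142074889/457 ≈ -3.1089e+5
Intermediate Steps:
c(K) = 66 + K - 13/K (c(K) = K + (11*6 - 13/K) = K + (66 - 13/K) = 66 + K - 13/K)
-310363 - c(457) = -310363 - (66 + 457 - 13/457) = -310363 - 1*238998/457 = -310363 - 238998/457 = -142074889/457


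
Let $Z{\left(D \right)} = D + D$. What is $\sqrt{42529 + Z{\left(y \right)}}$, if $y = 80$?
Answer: $\sqrt{42689} \approx 206.61$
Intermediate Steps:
$Z{\left(D \right)} = 2 D$
$\sqrt{42529 + Z{\left(y \right)}} = \sqrt{42529 + 2 \cdot 80} = \sqrt{42529 + 160} = \sqrt{42689}$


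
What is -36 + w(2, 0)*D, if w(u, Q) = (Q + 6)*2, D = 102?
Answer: 1188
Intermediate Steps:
w(u, Q) = 12 + 2*Q (w(u, Q) = (6 + Q)*2 = 12 + 2*Q)
-36 + w(2, 0)*D = -36 + (12 + 2*0)*102 = -36 + (12 + 0)*102 = -36 + 12*102 = -36 + 1224 = 1188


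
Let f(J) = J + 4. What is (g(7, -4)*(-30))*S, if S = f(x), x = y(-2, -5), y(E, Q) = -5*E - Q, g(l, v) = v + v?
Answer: 4560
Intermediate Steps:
g(l, v) = 2*v
y(E, Q) = -Q - 5*E
x = 15 (x = -1*(-5) - 5*(-2) = 5 + 10 = 15)
f(J) = 4 + J
S = 19 (S = 4 + 15 = 19)
(g(7, -4)*(-30))*S = ((2*(-4))*(-30))*19 = -8*(-30)*19 = 240*19 = 4560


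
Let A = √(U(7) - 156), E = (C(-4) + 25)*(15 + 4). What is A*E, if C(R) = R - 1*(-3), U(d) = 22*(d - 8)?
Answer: 456*I*√178 ≈ 6083.8*I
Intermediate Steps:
U(d) = -176 + 22*d (U(d) = 22*(-8 + d) = -176 + 22*d)
C(R) = 3 + R (C(R) = R + 3 = 3 + R)
E = 456 (E = ((3 - 4) + 25)*(15 + 4) = (-1 + 25)*19 = 24*19 = 456)
A = I*√178 (A = √((-176 + 22*7) - 156) = √((-176 + 154) - 156) = √(-22 - 156) = √(-178) = I*√178 ≈ 13.342*I)
A*E = (I*√178)*456 = 456*I*√178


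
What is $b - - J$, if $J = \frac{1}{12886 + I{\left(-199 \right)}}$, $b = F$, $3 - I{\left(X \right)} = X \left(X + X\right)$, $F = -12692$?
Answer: $- \frac{841644597}{66313} \approx -12692.0$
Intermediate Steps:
$I{\left(X \right)} = 3 - 2 X^{2}$ ($I{\left(X \right)} = 3 - X \left(X + X\right) = 3 - X 2 X = 3 - 2 X^{2}$)
$b = -12692$
$J = - \frac{1}{66313}$ ($J = \frac{1}{12886 + \left(3 - 2 \left(-199\right)^{2}\right)} = \frac{1}{12886 + \left(3 - 79202\right)} = \frac{1}{12886 - 79199} = \frac{1}{-66313} = - \frac{1}{66313} \approx -1.508 \cdot 10^{-5}$)
$b - - J = -12692 - \left(-1\right) \left(- \frac{1}{66313}\right) = -12692 - \frac{1}{66313} = - \frac{841644597}{66313}$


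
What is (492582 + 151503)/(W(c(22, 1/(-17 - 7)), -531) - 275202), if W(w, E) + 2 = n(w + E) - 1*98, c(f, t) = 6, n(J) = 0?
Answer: -644085/275302 ≈ -2.3396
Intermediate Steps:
W(w, E) = -100 (W(w, E) = -2 + (0 - 1*98) = -2 + (0 - 98) = -2 - 98 = -100)
(492582 + 151503)/(W(c(22, 1/(-17 - 7)), -531) - 275202) = (492582 + 151503)/(-100 - 275202) = 644085/(-275302) = 644085*(-1/275302) = -644085/275302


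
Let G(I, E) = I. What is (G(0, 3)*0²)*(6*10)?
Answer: 0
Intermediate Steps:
(G(0, 3)*0²)*(6*10) = (0*0²)*(6*10) = (0*0)*60 = 0*60 = 0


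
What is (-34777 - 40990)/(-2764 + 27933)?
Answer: -75767/25169 ≈ -3.0103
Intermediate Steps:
(-34777 - 40990)/(-2764 + 27933) = -75767/25169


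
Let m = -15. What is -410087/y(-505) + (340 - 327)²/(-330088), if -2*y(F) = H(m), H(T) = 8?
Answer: 33841199245/330088 ≈ 1.0252e+5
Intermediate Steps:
y(F) = -4 (y(F) = -½*8 = -4)
-410087/y(-505) + (340 - 327)²/(-330088) = -410087/(-4) + (340 - 327)²/(-330088) = -410087*(-¼) + 13²*(-1/330088) = 410087/4 + 169*(-1/330088) = 410087/4 - 169/330088 = 33841199245/330088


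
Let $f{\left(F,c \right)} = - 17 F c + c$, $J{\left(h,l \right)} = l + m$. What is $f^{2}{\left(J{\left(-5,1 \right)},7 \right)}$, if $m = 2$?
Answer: $122500$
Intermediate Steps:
$J{\left(h,l \right)} = 2 + l$ ($J{\left(h,l \right)} = l + 2 = 2 + l$)
$f{\left(F,c \right)} = c - 17 F c$ ($f{\left(F,c \right)} = - 17 F c + c = c - 17 F c$)
$f^{2}{\left(J{\left(-5,1 \right)},7 \right)} = \left(7 \left(1 - 17 \left(2 + 1\right)\right)\right)^{2} = \left(7 \left(1 - 51\right)\right)^{2} = \left(7 \left(-50\right)\right)^{2} = \left(-350\right)^{2} = 122500$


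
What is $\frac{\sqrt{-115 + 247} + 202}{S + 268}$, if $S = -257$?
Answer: $\frac{202}{11} + \frac{2 \sqrt{33}}{11} \approx 19.408$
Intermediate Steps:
$\frac{\sqrt{-115 + 247} + 202}{S + 268} = \frac{\sqrt{-115 + 247} + 202}{-257 + 268} = \frac{\sqrt{132} + 202}{11} = \left(2 \sqrt{33} + 202\right) \frac{1}{11} = \left(202 + 2 \sqrt{33}\right) \frac{1}{11} = \frac{202}{11} + \frac{2 \sqrt{33}}{11}$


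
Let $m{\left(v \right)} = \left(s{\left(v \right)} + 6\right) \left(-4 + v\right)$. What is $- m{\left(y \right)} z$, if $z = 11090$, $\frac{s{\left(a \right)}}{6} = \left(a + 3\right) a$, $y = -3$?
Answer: $465780$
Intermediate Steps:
$s{\left(a \right)} = 6 a \left(3 + a\right)$ ($s{\left(a \right)} = 6 \left(a + 3\right) a = 6 \left(3 + a\right) a = 6 a \left(3 + a\right)$)
$m{\left(v \right)} = \left(-4 + v\right) \left(6 + 6 v \left(3 + v\right)\right)$ ($m{\left(v \right)} = \left(6 v \left(3 + v\right) + 6\right) \left(-4 + v\right) = \left(6 + 6 v \left(3 + v\right)\right) \left(-4 + v\right) = \left(-4 + v\right) \left(6 + 6 v \left(3 + v\right)\right)$)
$- m{\left(y \right)} z = - (-24 - -198 - 6 \left(-3\right)^{2} + 6 \left(-3\right)^{3}) 11090 = - (-24 + 198 - 54 + 6 \left(-27\right)) 11090 = - (-24 + 198 - 54 - 162) 11090 = \left(-1\right) \left(-42\right) 11090 = 42 \cdot 11090 = 465780$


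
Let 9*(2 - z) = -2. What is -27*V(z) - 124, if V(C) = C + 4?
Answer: -292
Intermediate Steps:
z = 20/9 (z = 2 - ⅑*(-2) = 2 + 2/9 = 20/9 ≈ 2.2222)
V(C) = 4 + C
-27*V(z) - 124 = -27*(4 + 20/9) - 124 = -27*56/9 - 124 = -168 - 124 = -292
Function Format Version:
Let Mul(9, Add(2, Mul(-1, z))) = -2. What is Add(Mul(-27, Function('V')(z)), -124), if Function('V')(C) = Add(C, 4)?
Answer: -292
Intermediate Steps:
z = Rational(20, 9) (z = Add(2, Mul(Rational(-1, 9), -2)) = Add(2, Rational(2, 9)) = Rational(20, 9) ≈ 2.2222)
Function('V')(C) = Add(4, C)
Add(Mul(-27, Function('V')(z)), -124) = Add(Mul(-27, Add(4, Rational(20, 9))), -124) = Add(Mul(-27, Rational(56, 9)), -124) = Add(-168, -124) = -292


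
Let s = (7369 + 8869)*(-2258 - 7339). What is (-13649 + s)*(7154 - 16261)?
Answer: 1419323536645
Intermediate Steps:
s = -155836086 (s = 16238*(-9597) = -155836086)
(-13649 + s)*(7154 - 16261) = (-13649 - 155836086)*(7154 - 16261) = -155849735*(-9107) = 1419323536645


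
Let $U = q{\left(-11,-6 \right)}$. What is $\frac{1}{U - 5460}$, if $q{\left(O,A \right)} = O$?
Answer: $- \frac{1}{5471} \approx -0.00018278$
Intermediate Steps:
$U = -11$
$\frac{1}{U - 5460} = \frac{1}{-11 - 5460} = \frac{1}{-5471} = - \frac{1}{5471}$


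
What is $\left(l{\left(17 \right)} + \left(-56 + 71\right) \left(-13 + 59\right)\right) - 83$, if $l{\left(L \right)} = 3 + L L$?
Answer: $899$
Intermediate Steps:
$l{\left(L \right)} = 3 + L^{2}$
$\left(l{\left(17 \right)} + \left(-56 + 71\right) \left(-13 + 59\right)\right) - 83 = \left(\left(3 + 17^{2}\right) + \left(-56 + 71\right) \left(-13 + 59\right)\right) - 83 = \left(\left(3 + 289\right) + 15 \cdot 46\right) - 83 = \left(292 + 690\right) - 83 = 982 - 83 = 899$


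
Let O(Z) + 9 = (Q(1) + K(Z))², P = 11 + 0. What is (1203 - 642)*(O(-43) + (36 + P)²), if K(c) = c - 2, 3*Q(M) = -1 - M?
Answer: 7212403/3 ≈ 2.4041e+6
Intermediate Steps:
Q(M) = -⅓ - M/3 (Q(M) = (-1 - M)/3 = -⅓ - M/3)
K(c) = -2 + c
P = 11
O(Z) = -9 + (-8/3 + Z)² (O(Z) = -9 + ((-⅓ - ⅓*1) + (-2 + Z))² = -9 + ((-⅓ - ⅓) + (-2 + Z))² = -9 + (-⅔ + (-2 + Z))² = -9 + (-8/3 + Z)²)
(1203 - 642)*(O(-43) + (36 + P)²) = (1203 - 642)*((-9 + (-8 + 3*(-43))²/9) + (36 + 11)²) = 561*((-9 + (-8 - 129)²/9) + 47²) = 561*((-9 + (⅑)*(-137)²) + 2209) = 561*((-9 + (⅑)*18769) + 2209) = 561*((-9 + 18769/9) + 2209) = 561*(18688/9 + 2209) = 561*(38569/9) = 7212403/3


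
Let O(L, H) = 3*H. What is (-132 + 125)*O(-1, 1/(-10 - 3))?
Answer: 21/13 ≈ 1.6154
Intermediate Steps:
(-132 + 125)*O(-1, 1/(-10 - 3)) = (-132 + 125)*(3/(-10 - 3)) = -21/(-13) = -21*(-1)/13 = -7*(-3/13) = 21/13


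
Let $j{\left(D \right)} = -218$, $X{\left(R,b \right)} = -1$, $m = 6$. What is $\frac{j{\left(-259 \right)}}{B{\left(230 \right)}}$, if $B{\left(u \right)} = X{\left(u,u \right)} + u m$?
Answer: $- \frac{218}{1379} \approx -0.15809$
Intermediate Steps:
$B{\left(u \right)} = -1 + 6 u$ ($B{\left(u \right)} = -1 + u 6 = -1 + 6 u$)
$\frac{j{\left(-259 \right)}}{B{\left(230 \right)}} = - \frac{218}{-1 + 6 \cdot 230} = - \frac{218}{-1 + 1380} = - \frac{218}{1379}$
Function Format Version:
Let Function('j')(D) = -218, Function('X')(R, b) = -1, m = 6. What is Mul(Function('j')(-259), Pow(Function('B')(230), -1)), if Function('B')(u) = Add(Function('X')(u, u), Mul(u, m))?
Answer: Rational(-218, 1379) ≈ -0.15809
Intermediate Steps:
Function('B')(u) = Add(-1, Mul(6, u)) (Function('B')(u) = Add(-1, Mul(u, 6)) = Add(-1, Mul(6, u)))
Mul(Function('j')(-259), Pow(Function('B')(230), -1)) = Mul(-218, Pow(Add(-1, Mul(6, 230)), -1)) = Mul(-218, Pow(Add(-1, 1380), -1)) = Mul(-218, Pow(1379, -1)) = Mul(-218, Rational(1, 1379)) = Rational(-218, 1379)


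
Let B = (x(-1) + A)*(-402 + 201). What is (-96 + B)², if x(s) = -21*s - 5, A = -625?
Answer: 14960469969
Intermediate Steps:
x(s) = -5 - 21*s
B = 122409 (B = ((-5 - 21*(-1)) - 625)*(-402 + 201) = ((-5 + 21) - 625)*(-201) = (16 - 625)*(-201) = -609*(-201) = 122409)
(-96 + B)² = (-96 + 122409)² = 122313² = 14960469969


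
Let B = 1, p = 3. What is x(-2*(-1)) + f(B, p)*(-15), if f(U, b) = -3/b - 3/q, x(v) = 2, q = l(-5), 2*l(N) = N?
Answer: -1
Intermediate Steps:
l(N) = N/2
q = -5/2 (q = (½)*(-5) = -5/2 ≈ -2.5000)
f(U, b) = 6/5 - 3/b (f(U, b) = -3/b - 3/(-5/2) = -3/b - 3*(-⅖) = -3/b + 6/5 = 6/5 - 3/b)
x(-2*(-1)) + f(B, p)*(-15) = 2 + (6/5 - 3/3)*(-15) = 2 + (6/5 - 3*⅓)*(-15) = 2 + (6/5 - 1)*(-15) = 2 + (⅕)*(-15) = 2 - 3 = -1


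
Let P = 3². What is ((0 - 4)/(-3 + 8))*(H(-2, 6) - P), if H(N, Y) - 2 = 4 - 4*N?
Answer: -4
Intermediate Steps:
H(N, Y) = 6 - 4*N (H(N, Y) = 2 + (4 - 4*N) = 6 - 4*N)
P = 9
((0 - 4)/(-3 + 8))*(H(-2, 6) - P) = ((0 - 4)/(-3 + 8))*((6 - 4*(-2)) - 1*9) = (-4/5)*((6 + 8) - 9) = (-4*⅕)*(14 - 9) = -⅘*5 = -4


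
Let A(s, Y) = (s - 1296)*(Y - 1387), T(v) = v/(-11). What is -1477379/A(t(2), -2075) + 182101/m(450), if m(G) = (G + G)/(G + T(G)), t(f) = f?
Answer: 4078889541971/49278108 ≈ 82773.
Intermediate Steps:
T(v) = -v/11 (T(v) = v*(-1/11) = -v/11)
m(G) = 11/5 (m(G) = (G + G)/(G - G/11) = (2*G)/((10*G/11)) = (2*G)*(11/(10*G)) = 11/5)
A(s, Y) = (-1387 + Y)*(-1296 + s) (A(s, Y) = (-1296 + s)*(-1387 + Y) = (-1387 + Y)*(-1296 + s))
-1477379/A(t(2), -2075) + 182101/m(450) = -1477379/(1797552 - 1387*2 - 1296*(-2075) - 2075*2) + 182101/(11/5) = -1477379/(1797552 - 2774 + 2689200 - 4150) + 182101*(5/11) = -1477379/4479828 + 910505/11 = 4078889541971/49278108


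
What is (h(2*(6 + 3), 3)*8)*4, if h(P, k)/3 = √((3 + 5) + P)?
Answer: 96*√26 ≈ 489.51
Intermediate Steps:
h(P, k) = 3*√(8 + P) (h(P, k) = 3*√((3 + 5) + P) = 3*√(8 + P))
(h(2*(6 + 3), 3)*8)*4 = ((3*√(8 + 2*(6 + 3)))*8)*4 = ((3*√(8 + 2*9))*8)*4 = ((3*√(8 + 18))*8)*4 = ((3*√26)*8)*4 = (24*√26)*4 = 96*√26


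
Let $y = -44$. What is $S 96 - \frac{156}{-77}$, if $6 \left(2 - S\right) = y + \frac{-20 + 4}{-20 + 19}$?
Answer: $\frac{49436}{77} \approx 642.03$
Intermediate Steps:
$S = \frac{20}{3}$ ($S = 2 - \frac{-44 + \frac{-20 + 4}{-20 + 19}}{6} = 2 - \frac{-44 - \frac{16}{-1}}{6} = 2 - \frac{-44 - -16}{6} = 2 - \frac{-44 + 16}{6} = 2 - - \frac{14}{3} = 2 + \frac{14}{3} = \frac{20}{3} \approx 6.6667$)
$S 96 - \frac{156}{-77} = \frac{20}{3} \cdot 96 - \frac{156}{-77} = 640 - - \frac{156}{77} = 640 + \frac{156}{77} = \frac{49436}{77}$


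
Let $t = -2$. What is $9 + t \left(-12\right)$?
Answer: $33$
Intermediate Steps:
$9 + t \left(-12\right) = 9 - -24 = 9 + 24 = 33$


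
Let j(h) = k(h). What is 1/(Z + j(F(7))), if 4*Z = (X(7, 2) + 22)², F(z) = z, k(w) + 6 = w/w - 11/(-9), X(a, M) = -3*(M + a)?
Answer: 36/89 ≈ 0.40449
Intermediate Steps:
X(a, M) = -3*M - 3*a
k(w) = -34/9 (k(w) = -6 + (w/w - 11/(-9)) = -6 + (1 - 11*(-⅑)) = -6 + (1 + 11/9) = -6 + 20/9 = -34/9)
j(h) = -34/9
Z = 25/4 (Z = ((-3*2 - 3*7) + 22)²/4 = ((-6 - 21) + 22)²/4 = (-27 + 22)²/4 = (¼)*(-5)² = (¼)*25 = 25/4 ≈ 6.2500)
1/(Z + j(F(7))) = 1/(25/4 - 34/9) = 1/(89/36) = 36/89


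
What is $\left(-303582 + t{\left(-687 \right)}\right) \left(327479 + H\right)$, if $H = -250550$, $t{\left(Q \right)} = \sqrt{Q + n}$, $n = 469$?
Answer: $-23354259678 + 76929 i \sqrt{218} \approx -2.3354 \cdot 10^{10} + 1.1358 \cdot 10^{6} i$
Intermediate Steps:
$t{\left(Q \right)} = \sqrt{469 + Q}$ ($t{\left(Q \right)} = \sqrt{Q + 469} = \sqrt{469 + Q}$)
$\left(-303582 + t{\left(-687 \right)}\right) \left(327479 + H\right) = \left(-303582 + \sqrt{469 - 687}\right) \left(327479 - 250550\right) = \left(-303582 + \sqrt{-218}\right) 76929 = \left(-303582 + i \sqrt{218}\right) 76929 = -23354259678 + 76929 i \sqrt{218}$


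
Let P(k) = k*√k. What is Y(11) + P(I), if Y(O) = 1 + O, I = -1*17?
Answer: 12 - 17*I*√17 ≈ 12.0 - 70.093*I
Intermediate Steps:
I = -17
P(k) = k^(3/2)
Y(11) + P(I) = (1 + 11) + (-17)^(3/2) = 12 - 17*I*√17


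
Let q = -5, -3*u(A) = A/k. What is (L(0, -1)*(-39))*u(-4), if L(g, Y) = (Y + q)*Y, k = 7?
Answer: -312/7 ≈ -44.571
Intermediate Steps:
u(A) = -A/21 (u(A) = -A/(3*7) = -A/21)
L(g, Y) = Y*(-5 + Y) (L(g, Y) = (Y - 5)*Y = (-5 + Y)*Y = Y*(-5 + Y))
(L(0, -1)*(-39))*u(-4) = (-(-5 - 1)*(-39))*(-1/21*(-4)) = (-1*(-6)*(-39))*(4/21) = (6*(-39))*(4/21) = -234*4/21 = -312/7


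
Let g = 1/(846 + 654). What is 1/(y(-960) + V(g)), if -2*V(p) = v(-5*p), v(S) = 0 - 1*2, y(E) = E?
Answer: -1/959 ≈ -0.0010428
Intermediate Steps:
g = 1/1500 ≈ 0.00066667
v(S) = -2 (v(S) = 0 - 2 = -2)
V(p) = 1 (V(p) = -½*(-2) = 1)
1/(y(-960) + V(g)) = 1/(-960 + 1) = 1/(-959) = -1/959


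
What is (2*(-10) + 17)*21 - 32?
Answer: -95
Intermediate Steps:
(2*(-10) + 17)*21 - 32 = (-20 + 17)*21 - 32 = -3*21 - 32 = -63 - 32 = -95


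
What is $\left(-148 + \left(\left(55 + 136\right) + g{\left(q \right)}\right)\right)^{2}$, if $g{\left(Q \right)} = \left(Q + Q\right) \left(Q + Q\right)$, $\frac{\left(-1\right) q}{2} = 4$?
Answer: $89401$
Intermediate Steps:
$q = -8$ ($q = \left(-2\right) 4 = -8$)
$g{\left(Q \right)} = 4 Q^{2}$ ($g{\left(Q \right)} = 2 Q 2 Q = 4 Q^{2}$)
$\left(-148 + \left(\left(55 + 136\right) + g{\left(q \right)}\right)\right)^{2} = \left(-148 + \left(\left(55 + 136\right) + 4 \left(-8\right)^{2}\right)\right)^{2} = \left(-148 + \left(191 + 4 \cdot 64\right)\right)^{2} = \left(-148 + \left(191 + 256\right)\right)^{2} = \left(-148 + 447\right)^{2} = 299^{2} = 89401$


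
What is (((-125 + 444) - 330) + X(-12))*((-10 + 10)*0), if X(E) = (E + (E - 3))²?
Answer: 0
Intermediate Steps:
X(E) = (-3 + 2*E)² (X(E) = (E + (-3 + E))² = (-3 + 2*E)²)
(((-125 + 444) - 330) + X(-12))*((-10 + 10)*0) = (((-125 + 444) - 330) + (-3 + 2*(-12))²)*((-10 + 10)*0) = ((319 - 330) + (-3 - 24)²)*(0*0) = (-11 + (-27)²)*0 = (-11 + 729)*0 = 718*0 = 0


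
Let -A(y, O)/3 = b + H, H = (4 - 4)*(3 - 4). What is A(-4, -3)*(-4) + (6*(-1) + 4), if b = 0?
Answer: -2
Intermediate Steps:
H = 0 (H = 0*(-1) = 0)
A(y, O) = 0 (A(y, O) = -3*(0 + 0) = -3*0 = 0)
A(-4, -3)*(-4) + (6*(-1) + 4) = 0*(-4) + (6*(-1) + 4) = 0 + (-6 + 4) = 0 - 2 = -2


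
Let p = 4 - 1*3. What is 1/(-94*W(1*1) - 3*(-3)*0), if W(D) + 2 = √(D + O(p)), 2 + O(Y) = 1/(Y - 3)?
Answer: 2/517 + I*√6/1034 ≈ 0.0038685 + 0.0023689*I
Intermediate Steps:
p = 1 (p = 4 - 3 = 1)
O(Y) = -2 + 1/(-3 + Y) (O(Y) = -2 + 1/(Y - 3) = -2 + 1/(-3 + Y))
W(D) = -2 + √(-5/2 + D) (W(D) = -2 + √(D + (7 - 2*1)/(-3 + 1)) = -2 + √(D + (7 - 2)/(-2)) = -2 + √(D - ½*5) = -2 + √(D - 5/2) = -2 + √(-5/2 + D))
1/(-94*W(1*1) - 3*(-3)*0) = 1/(-94*(-2 + √(-10 + 4*(1*1))/2) - 3*(-3)*0) = 1/(-94*(-2 + √(-10 + 4*1)/2) + 9*0) = 1/(-94*(-2 + √(-10 + 4)/2) + 0) = 1/(-94*(-2 + √(-6)/2) + 0) = 1/(-94*(-2 + (I*√6)/2) + 0) = 1/(-94*(-2 + I*√6/2) + 0) = 1/((188 - 47*I*√6) + 0) = 1/(188 - 47*I*√6)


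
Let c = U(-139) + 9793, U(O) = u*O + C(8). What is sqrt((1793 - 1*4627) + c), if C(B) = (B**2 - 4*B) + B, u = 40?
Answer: sqrt(1439) ≈ 37.934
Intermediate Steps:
C(B) = B**2 - 3*B
U(O) = 40 + 40*O (U(O) = 40*O + 8*(-3 + 8) = 40*O + 8*5 = 40*O + 40 = 40 + 40*O)
c = 4273 (c = (40 + 40*(-139)) + 9793 = (40 - 5560) + 9793 = -5520 + 9793 = 4273)
sqrt((1793 - 1*4627) + c) = sqrt((1793 - 1*4627) + 4273) = sqrt((1793 - 4627) + 4273) = sqrt(-2834 + 4273) = sqrt(1439)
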